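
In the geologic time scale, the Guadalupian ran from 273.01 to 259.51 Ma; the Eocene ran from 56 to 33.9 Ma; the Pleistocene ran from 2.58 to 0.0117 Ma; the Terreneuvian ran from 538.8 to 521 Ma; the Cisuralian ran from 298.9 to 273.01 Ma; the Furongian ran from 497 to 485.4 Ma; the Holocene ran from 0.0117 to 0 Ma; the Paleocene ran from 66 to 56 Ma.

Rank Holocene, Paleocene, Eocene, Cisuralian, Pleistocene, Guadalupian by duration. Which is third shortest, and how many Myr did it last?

Paleocene, 10 million years

Start − end for each: Holocene 0.0117 − 0 = 0.0117; Paleocene 66 − 56 = 10; Eocene 56 − 33.9 = 22.1; Cisuralian 298.9 − 273.01 = 25.89; Pleistocene 2.58 − 0.0117 = 2.5683; Guadalupian 273.01 − 259.51 = 13.5.
Ranking these from shortest: Holocene < Pleistocene < Paleocene < Guadalupian < Eocene < Cisuralian.
Position 3 in that ranking is Paleocene, which lasted 10 Myr.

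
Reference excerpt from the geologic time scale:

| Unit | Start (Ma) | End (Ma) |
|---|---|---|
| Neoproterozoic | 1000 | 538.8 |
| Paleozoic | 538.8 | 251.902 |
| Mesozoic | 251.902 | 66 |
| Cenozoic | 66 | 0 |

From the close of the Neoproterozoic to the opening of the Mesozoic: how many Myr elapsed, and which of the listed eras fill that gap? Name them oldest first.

The Neoproterozoic closes at 538.8 Ma and the Mesozoic opens at 251.902 Ma, so the interval is 538.8 − 251.902 = 286.898 Myr.
An era fits inside if it starts at or after 538.8 Ma and ends at or before 251.902 Ma; oldest first that gives Paleozoic.

286.898 million years; Paleozoic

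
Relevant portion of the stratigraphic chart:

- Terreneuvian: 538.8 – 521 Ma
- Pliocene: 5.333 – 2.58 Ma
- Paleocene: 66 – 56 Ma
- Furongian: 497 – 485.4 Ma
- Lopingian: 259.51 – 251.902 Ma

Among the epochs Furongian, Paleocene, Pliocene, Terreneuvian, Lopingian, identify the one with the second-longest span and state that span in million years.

Durations: Furongian 11.6; Paleocene 10; Pliocene 2.753; Terreneuvian 17.8; Lopingian 7.608 Myr.
Sorted longest-first: Terreneuvian (17.8), Furongian (11.6), Paleocene (10), Lopingian (7.608), Pliocene (2.753).
The second longest is Furongian at 11.6 Myr.

Furongian, 11.6 million years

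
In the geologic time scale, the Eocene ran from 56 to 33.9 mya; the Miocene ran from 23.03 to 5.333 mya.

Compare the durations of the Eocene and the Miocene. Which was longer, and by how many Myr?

Eocene: 56 − 33.9 = 22.1 Myr.
Miocene: 23.03 − 5.333 = 17.697 Myr.
Difference: 22.1 − 17.697 = 4.403 Myr, so the Eocene was longer.

Eocene, by 4.403 million years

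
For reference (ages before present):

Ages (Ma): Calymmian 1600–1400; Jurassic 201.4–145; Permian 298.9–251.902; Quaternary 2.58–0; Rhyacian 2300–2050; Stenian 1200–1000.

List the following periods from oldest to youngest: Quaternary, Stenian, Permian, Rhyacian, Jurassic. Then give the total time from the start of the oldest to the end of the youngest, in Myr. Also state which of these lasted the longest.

Rhyacian, Stenian, Permian, Jurassic, Quaternary; total span 2300 Myr; longest is Rhyacian

From the excerpt: Quaternary 2.58–0; Stenian 1200–1000; Permian 298.9–251.902; Rhyacian 2300–2050; Jurassic 201.4–145 (Ma).
Larger Ma is earlier, so the oldest is Rhyacian and the youngest is Quaternary; oldest to youngest: Rhyacian, Stenian, Permian, Jurassic, Quaternary.
Oldest start 2300 minus youngest end 0 gives 2300 Myr overall.
Individual lengths (start − end): Quaternary 2.58; Stenian 200; Permian 46.998; Rhyacian 250; Jurassic 56.4. The largest is Rhyacian at 250 Myr.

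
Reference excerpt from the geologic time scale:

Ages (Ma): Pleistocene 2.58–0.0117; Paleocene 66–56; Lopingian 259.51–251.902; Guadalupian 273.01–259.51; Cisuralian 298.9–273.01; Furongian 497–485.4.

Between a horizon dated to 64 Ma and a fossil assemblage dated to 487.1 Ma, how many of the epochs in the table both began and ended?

3

The older date is 487.1 Ma and the younger is 64 Ma.
Epochs with start < 487.1 and end > 64 Ma: Cisuralian (298.9–273.01), Guadalupian (273.01–259.51), Lopingian (259.51–251.902).
That is 3 complete epochs.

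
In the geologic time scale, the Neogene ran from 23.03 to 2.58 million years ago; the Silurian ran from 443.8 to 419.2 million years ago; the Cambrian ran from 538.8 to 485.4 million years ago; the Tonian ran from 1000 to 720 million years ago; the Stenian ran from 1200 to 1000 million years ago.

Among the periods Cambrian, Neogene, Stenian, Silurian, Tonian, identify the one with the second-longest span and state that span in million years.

Durations: Cambrian 53.4; Neogene 20.45; Stenian 200; Silurian 24.6; Tonian 280 Myr.
Sorted longest-first: Tonian (280), Stenian (200), Cambrian (53.4), Silurian (24.6), Neogene (20.45).
The second longest is Stenian at 200 Myr.

Stenian, 200 million years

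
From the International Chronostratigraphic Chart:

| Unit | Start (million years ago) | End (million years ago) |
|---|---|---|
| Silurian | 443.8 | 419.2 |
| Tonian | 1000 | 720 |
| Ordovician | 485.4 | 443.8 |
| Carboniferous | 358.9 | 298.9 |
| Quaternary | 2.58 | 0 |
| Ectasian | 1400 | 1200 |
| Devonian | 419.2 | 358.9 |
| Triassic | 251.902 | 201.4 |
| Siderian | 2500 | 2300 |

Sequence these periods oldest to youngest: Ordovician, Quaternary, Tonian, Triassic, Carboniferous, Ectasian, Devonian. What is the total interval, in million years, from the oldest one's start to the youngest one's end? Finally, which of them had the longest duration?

Ectasian → Tonian → Ordovician → Devonian → Carboniferous → Triassic → Quaternary; total span 1400 Myr; longest is Tonian

Start ages (Ma): Ectasian 1400, Tonian 1000, Ordovician 485.4, Devonian 419.2, Carboniferous 358.9, Triassic 251.902, Quaternary 2.58.
Ordered oldest to youngest: Ectasian, Tonian, Ordovician, Devonian, Carboniferous, Triassic, Quaternary.
Span = 1400 − 0 = 1400 Myr.
Durations: Triassic 50.502, Devonian 60.3, Carboniferous 60, Ordovician 41.6, Ectasian 200, Tonian 280, Quaternary 2.58 → longest is Tonian (280 Myr).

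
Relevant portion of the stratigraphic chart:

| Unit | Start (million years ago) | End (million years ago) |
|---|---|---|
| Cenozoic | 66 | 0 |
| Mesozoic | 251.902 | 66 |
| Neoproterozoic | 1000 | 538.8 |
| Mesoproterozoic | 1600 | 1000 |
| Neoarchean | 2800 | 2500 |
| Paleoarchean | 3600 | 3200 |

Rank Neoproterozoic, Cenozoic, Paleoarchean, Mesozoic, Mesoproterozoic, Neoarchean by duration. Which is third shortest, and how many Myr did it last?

Neoarchean, 300 million years

Durations: Neoproterozoic 461.2; Cenozoic 66; Paleoarchean 400; Mesozoic 185.902; Mesoproterozoic 600; Neoarchean 300 Myr.
Sorted shortest-first: Cenozoic (66), Mesozoic (185.902), Neoarchean (300), Paleoarchean (400), Neoproterozoic (461.2), Mesoproterozoic (600).
The third shortest is Neoarchean at 300 Myr.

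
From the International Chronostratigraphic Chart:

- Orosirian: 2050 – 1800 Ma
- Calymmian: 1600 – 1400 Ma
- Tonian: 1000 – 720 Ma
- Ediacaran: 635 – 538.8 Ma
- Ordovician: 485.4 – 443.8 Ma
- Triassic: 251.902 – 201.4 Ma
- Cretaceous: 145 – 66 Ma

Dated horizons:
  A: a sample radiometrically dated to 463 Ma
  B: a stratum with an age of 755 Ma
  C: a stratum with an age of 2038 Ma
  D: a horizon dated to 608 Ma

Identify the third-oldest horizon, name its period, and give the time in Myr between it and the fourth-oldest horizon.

D, in the Ediacaran; 145 million years to A

Larger Ma means older, so oldest first: C 2038 > B 755 > D 608 > A 463.
Counting 3 along gives D (608 Ma); the excerpt puts that inside the Ediacaran, 635–538.8 Ma.
Next in line is A (463 Ma), and 608 − 463 = 145 Myr.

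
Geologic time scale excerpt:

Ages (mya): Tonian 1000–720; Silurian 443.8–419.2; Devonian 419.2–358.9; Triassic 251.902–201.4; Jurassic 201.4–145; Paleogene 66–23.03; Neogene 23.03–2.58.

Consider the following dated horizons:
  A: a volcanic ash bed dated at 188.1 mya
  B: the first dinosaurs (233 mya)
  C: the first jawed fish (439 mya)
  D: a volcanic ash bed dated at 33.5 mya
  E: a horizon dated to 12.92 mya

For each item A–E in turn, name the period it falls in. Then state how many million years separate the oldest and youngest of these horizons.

A: 188.1 Ma lies in 201.4–145 Ma, so Jurassic.
B: 233 Ma lies in 251.902–201.4 Ma, so Triassic.
C: 439 Ma lies in 443.8–419.2 Ma, so Silurian.
D: 33.5 Ma lies in 66–23.03 Ma, so Paleogene.
E: 12.92 Ma lies in 23.03–2.58 Ma, so Neogene.
Oldest = 439 Ma, youngest = 12.92 Ma → span 426.08 Myr.

A — Jurassic; B — Triassic; C — Silurian; D — Paleogene; E — Neogene; span 426.08 million years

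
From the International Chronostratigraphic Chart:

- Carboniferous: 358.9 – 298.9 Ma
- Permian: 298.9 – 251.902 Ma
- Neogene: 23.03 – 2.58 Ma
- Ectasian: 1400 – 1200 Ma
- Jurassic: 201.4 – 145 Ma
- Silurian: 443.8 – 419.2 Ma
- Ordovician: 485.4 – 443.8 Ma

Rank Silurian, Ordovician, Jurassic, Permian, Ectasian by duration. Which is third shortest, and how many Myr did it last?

Start − end for each: Silurian 443.8 − 419.2 = 24.6; Ordovician 485.4 − 443.8 = 41.6; Jurassic 201.4 − 145 = 56.4; Permian 298.9 − 251.902 = 46.998; Ectasian 1400 − 1200 = 200.
Ranking these from shortest: Silurian < Ordovician < Permian < Jurassic < Ectasian.
Position 3 in that ranking is Permian, which lasted 46.998 Myr.

Permian, 46.998 million years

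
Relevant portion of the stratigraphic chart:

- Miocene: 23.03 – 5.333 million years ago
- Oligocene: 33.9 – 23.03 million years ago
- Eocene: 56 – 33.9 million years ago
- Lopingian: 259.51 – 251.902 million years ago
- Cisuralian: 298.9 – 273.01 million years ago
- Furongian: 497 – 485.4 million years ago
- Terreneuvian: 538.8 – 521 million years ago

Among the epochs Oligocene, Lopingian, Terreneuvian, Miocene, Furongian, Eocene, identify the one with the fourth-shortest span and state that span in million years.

Durations: Oligocene 10.87; Lopingian 7.608; Terreneuvian 17.8; Miocene 17.697; Furongian 11.6; Eocene 22.1 Myr.
Sorted shortest-first: Lopingian (7.608), Oligocene (10.87), Furongian (11.6), Miocene (17.697), Terreneuvian (17.8), Eocene (22.1).
The fourth shortest is Miocene at 17.697 Myr.

Miocene, 17.697 million years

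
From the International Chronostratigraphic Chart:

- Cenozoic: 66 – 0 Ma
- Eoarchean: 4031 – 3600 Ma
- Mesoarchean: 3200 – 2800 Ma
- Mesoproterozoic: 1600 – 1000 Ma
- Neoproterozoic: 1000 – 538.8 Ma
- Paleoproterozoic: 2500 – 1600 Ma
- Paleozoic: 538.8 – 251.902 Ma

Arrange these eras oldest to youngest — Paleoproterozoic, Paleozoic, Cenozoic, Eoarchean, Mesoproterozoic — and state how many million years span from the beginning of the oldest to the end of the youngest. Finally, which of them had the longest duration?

Eoarchean → Paleoproterozoic → Mesoproterozoic → Paleozoic → Cenozoic; total span 4031 Myr; longest is Paleoproterozoic

Start ages (Ma): Eoarchean 4031, Paleoproterozoic 2500, Mesoproterozoic 1600, Paleozoic 538.8, Cenozoic 66.
Ordered oldest to youngest: Eoarchean, Paleoproterozoic, Mesoproterozoic, Paleozoic, Cenozoic.
Span = 4031 − 0 = 4031 Myr.
Durations: Paleozoic 286.898, Paleoproterozoic 900, Eoarchean 431, Mesoproterozoic 600, Cenozoic 66 → longest is Paleoproterozoic (900 Myr).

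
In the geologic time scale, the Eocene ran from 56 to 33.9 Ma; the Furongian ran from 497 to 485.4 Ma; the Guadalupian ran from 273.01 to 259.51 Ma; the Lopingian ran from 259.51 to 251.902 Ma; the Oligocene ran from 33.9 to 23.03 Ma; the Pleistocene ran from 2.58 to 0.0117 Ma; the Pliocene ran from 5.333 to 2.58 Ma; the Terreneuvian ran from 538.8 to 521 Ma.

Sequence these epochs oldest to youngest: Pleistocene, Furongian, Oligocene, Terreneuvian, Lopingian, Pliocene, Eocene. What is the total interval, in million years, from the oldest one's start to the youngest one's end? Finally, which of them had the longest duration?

Start ages (Ma): Terreneuvian 538.8, Furongian 497, Lopingian 259.51, Eocene 56, Oligocene 33.9, Pliocene 5.333, Pleistocene 2.58.
Ordered oldest to youngest: Terreneuvian, Furongian, Lopingian, Eocene, Oligocene, Pliocene, Pleistocene.
Span = 538.8 − 0.0117 = 538.7883 Myr.
Durations: Furongian 11.6, Pleistocene 2.5683, Lopingian 7.608, Terreneuvian 17.8, Oligocene 10.87, Eocene 22.1, Pliocene 2.753 → longest is Eocene (22.1 Myr).

Terreneuvian, Furongian, Lopingian, Eocene, Oligocene, Pliocene, Pleistocene; total span 538.7883 Myr; longest is Eocene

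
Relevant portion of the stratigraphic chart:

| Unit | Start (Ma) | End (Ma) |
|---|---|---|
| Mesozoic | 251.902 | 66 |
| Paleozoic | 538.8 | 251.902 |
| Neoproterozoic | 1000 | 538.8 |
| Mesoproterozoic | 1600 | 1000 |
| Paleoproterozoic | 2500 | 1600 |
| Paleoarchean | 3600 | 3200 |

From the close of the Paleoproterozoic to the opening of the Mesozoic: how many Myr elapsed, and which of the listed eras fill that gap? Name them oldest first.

1348.098 million years; Mesoproterozoic, Neoproterozoic, Paleozoic

End of Paleoproterozoic = 1600 Ma; start of Mesozoic = 251.902 Ma.
Gap = 1600 − 251.902 = 1348.098 Myr.
Eras wholly inside 1600–251.902 Ma: Mesoproterozoic (1600–1000), Neoproterozoic (1000–538.8), Paleozoic (538.8–251.902).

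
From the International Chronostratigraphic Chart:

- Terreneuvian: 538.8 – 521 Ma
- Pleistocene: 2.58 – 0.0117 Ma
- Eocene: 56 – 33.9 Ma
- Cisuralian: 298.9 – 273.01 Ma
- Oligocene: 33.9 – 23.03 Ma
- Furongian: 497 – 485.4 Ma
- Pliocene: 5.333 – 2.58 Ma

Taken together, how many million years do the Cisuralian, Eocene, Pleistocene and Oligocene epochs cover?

Duration is start − end for each: (298.9 − 273.01) + (56 − 33.9) + (2.58 − 0.0117) + (33.9 − 23.03).
That is 25.89 + 22.1 + 2.5683 + 10.87, which totals 61.4283 million years.

61.4283 million years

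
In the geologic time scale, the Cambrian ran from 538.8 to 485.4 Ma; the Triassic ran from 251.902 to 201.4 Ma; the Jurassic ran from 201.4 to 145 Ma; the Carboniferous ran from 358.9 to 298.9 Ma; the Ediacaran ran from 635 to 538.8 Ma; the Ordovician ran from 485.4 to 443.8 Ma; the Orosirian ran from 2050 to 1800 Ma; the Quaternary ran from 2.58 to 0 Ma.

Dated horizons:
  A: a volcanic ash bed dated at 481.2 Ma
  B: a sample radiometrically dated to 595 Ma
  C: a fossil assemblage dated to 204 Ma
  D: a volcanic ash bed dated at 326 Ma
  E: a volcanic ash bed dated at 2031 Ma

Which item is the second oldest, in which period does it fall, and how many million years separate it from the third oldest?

B, in the Ediacaran; 113.8 million years to A

Larger Ma means older, so oldest first: E 2031 > B 595 > A 481.2 > D 326 > C 204.
Counting 2 along gives B (595 Ma); the excerpt puts that inside the Ediacaran, 635–538.8 Ma.
Next in line is A (481.2 Ma), and 595 − 481.2 = 113.8 Myr.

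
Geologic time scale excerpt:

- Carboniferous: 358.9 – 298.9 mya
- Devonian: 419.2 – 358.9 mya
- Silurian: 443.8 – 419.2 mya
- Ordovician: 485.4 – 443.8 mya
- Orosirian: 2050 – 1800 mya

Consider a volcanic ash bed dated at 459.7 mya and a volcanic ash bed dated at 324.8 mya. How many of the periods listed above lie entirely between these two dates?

459.7 Ma sits inside the Ordovician (485.4–443.8) and 324.8 Ma inside the Carboniferous (358.9–298.9); neither of those is wholly between the two dates.
The listed periods lying completely between them are Silurian, Devonian — 2 in all.

2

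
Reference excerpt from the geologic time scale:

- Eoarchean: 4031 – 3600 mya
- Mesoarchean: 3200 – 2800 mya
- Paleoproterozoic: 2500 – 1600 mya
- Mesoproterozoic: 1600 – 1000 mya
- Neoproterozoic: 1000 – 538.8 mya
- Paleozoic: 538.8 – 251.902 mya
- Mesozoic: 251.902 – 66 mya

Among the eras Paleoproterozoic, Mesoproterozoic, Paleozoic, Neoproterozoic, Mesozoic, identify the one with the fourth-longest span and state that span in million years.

Paleozoic, 286.898 million years

Start − end for each: Paleoproterozoic 2500 − 1600 = 900; Mesoproterozoic 1600 − 1000 = 600; Paleozoic 538.8 − 251.902 = 286.898; Neoproterozoic 1000 − 538.8 = 461.2; Mesozoic 251.902 − 66 = 185.902.
Ranking these from longest: Paleoproterozoic > Mesoproterozoic > Neoproterozoic > Paleozoic > Mesozoic.
Position 4 in that ranking is Paleozoic, which lasted 286.898 Myr.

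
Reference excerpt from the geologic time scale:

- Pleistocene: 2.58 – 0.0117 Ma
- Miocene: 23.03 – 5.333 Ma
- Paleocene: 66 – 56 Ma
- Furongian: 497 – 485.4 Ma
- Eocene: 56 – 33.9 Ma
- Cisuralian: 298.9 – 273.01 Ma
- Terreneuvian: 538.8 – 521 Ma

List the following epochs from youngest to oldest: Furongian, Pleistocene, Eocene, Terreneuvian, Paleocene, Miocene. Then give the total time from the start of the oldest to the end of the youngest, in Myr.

Pleistocene, Miocene, Eocene, Paleocene, Furongian, Terreneuvian; total span 538.7883 Myr

Start ages (Ma): Terreneuvian 538.8, Furongian 497, Paleocene 66, Eocene 56, Miocene 23.03, Pleistocene 2.58.
Ordered youngest to oldest: Pleistocene, Miocene, Eocene, Paleocene, Furongian, Terreneuvian.
Span = 538.8 − 0.0117 = 538.7883 Myr.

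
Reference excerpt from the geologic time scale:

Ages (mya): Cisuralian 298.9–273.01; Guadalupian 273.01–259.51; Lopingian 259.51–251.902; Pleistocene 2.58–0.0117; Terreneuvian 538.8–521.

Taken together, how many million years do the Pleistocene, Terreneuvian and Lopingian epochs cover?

27.9763 million years

Duration is start − end for each: (2.58 − 0.0117) + (538.8 − 521) + (259.51 − 251.902).
That is 2.5683 + 17.8 + 7.608, which totals 27.9763 million years.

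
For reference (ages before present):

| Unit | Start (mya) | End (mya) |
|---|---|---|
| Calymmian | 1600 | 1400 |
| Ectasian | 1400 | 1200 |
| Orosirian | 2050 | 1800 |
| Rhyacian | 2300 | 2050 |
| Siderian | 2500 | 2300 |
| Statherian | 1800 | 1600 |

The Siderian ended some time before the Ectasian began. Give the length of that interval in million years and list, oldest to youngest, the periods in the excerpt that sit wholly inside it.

The Siderian closes at 2300 Ma and the Ectasian opens at 1400 Ma, so the interval is 2300 − 1400 = 900 Myr.
A period fits inside if it starts at or after 2300 Ma and ends at or before 1400 Ma; oldest first that gives Rhyacian, Orosirian, Statherian, Calymmian.

900 million years; Rhyacian, Orosirian, Statherian, Calymmian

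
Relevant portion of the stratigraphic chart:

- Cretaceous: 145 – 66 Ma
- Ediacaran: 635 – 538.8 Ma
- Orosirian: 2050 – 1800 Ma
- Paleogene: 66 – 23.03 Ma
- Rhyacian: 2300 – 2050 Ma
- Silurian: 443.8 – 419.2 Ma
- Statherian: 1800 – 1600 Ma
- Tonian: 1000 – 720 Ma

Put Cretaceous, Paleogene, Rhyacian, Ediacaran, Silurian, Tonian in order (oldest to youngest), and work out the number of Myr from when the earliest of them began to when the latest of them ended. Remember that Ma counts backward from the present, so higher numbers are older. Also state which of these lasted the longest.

From the excerpt: Cretaceous 145–66; Paleogene 66–23.03; Rhyacian 2300–2050; Ediacaran 635–538.8; Silurian 443.8–419.2; Tonian 1000–720 (Ma).
Larger Ma is earlier, so the oldest is Rhyacian and the youngest is Paleogene; oldest to youngest: Rhyacian, Tonian, Ediacaran, Silurian, Cretaceous, Paleogene.
Oldest start 2300 minus youngest end 23.03 gives 2276.97 Myr overall.
Individual lengths (start − end): Cretaceous 79; Silurian 24.6; Rhyacian 250; Paleogene 42.97; Ediacaran 96.2; Tonian 280. The largest is Tonian at 280 Myr.

Rhyacian, Tonian, Ediacaran, Silurian, Cretaceous, Paleogene; total span 2276.97 Myr; longest is Tonian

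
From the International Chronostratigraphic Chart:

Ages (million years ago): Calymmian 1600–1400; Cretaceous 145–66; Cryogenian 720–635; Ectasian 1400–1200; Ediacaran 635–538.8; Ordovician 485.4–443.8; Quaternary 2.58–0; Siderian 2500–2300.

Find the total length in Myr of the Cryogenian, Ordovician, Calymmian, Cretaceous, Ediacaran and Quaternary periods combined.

Each duration: Cryogenian = 85; Ordovician = 41.6; Calymmian = 200; Cretaceous = 79; Ediacaran = 96.2; Quaternary = 2.58.
Sum: 85 + 41.6 + 200 + 79 + 96.2 + 2.58 = 504.38 Myr.

504.38 million years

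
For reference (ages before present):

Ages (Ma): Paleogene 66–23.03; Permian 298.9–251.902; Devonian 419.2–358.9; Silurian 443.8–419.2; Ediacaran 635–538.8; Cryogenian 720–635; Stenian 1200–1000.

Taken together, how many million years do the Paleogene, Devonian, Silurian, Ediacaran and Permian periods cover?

271.068 million years

Each duration: Paleogene = 42.97; Devonian = 60.3; Silurian = 24.6; Ediacaran = 96.2; Permian = 46.998.
Sum: 42.97 + 60.3 + 24.6 + 96.2 + 46.998 = 271.068 Myr.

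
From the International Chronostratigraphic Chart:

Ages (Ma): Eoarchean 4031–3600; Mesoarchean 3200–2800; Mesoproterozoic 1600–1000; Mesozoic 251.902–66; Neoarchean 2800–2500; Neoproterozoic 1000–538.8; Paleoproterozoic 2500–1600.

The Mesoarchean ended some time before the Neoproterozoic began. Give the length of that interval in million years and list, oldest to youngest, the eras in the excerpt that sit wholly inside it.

The Mesoarchean closes at 2800 Ma and the Neoproterozoic opens at 1000 Ma, so the interval is 2800 − 1000 = 1800 Myr.
An era fits inside if it starts at or after 2800 Ma and ends at or before 1000 Ma; oldest first that gives Neoarchean, Paleoproterozoic, Mesoproterozoic.

1800 million years; Neoarchean, Paleoproterozoic, Mesoproterozoic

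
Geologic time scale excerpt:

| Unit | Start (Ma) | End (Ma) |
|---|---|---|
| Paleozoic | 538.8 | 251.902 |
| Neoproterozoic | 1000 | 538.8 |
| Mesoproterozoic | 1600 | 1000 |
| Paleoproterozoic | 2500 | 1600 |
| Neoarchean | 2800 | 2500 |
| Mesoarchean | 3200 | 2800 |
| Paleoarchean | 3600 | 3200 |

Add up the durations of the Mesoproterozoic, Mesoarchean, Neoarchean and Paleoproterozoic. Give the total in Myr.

2200 million years

Duration is start − end for each: (1600 − 1000) + (3200 − 2800) + (2800 − 2500) + (2500 − 1600).
That is 600 + 400 + 300 + 900, which totals 2200 million years.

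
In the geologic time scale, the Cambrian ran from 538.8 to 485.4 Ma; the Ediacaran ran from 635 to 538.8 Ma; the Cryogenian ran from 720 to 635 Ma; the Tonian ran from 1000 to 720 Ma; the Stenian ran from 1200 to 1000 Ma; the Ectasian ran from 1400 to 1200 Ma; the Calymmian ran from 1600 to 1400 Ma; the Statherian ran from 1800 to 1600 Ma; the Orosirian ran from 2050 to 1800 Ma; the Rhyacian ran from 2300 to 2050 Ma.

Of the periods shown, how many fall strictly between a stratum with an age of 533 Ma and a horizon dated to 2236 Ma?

2236 Ma sits inside the Rhyacian (2300–2050) and 533 Ma inside the Cambrian (538.8–485.4); neither of those is wholly between the two dates.
The listed periods lying completely between them are Orosirian, Statherian, Calymmian, Ectasian, Stenian, Tonian, Cryogenian, Ediacaran — 8 in all.

8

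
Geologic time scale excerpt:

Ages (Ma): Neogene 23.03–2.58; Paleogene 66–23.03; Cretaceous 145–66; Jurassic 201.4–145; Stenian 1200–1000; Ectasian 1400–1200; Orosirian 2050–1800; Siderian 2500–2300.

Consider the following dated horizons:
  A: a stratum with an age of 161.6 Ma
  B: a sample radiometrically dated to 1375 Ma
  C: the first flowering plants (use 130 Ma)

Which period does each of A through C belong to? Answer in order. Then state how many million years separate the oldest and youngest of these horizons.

A: 161.6 Ma lies in 201.4–145 Ma, so Jurassic.
B: 1375 Ma lies in 1400–1200 Ma, so Ectasian.
C: 130 Ma lies in 145–66 Ma, so Cretaceous.
Oldest = 1375 Ma, youngest = 130 Ma → span 1245 Myr.

A — Jurassic; B — Ectasian; C — Cretaceous; span 1245 million years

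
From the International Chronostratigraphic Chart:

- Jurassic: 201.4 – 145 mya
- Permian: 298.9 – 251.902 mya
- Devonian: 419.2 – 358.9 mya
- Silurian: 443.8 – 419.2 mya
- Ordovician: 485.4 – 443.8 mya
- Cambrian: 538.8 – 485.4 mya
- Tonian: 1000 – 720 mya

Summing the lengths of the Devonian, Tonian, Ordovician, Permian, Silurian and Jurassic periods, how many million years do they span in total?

509.898 million years

Duration is start − end for each: (419.2 − 358.9) + (1000 − 720) + (485.4 − 443.8) + (298.9 − 251.902) + (443.8 − 419.2) + (201.4 − 145).
That is 60.3 + 280 + 41.6 + 46.998 + 24.6 + 56.4, which totals 509.898 million years.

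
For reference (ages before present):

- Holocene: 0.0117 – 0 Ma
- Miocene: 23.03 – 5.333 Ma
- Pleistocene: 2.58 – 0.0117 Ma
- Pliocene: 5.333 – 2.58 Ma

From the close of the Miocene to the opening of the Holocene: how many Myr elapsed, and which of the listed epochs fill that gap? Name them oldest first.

5.3213 million years; Pliocene, Pleistocene

End of Miocene = 5.333 Ma; start of Holocene = 0.0117 Ma.
Gap = 5.333 − 0.0117 = 5.3213 Myr.
Epochs wholly inside 5.333–0.0117 Ma: Pliocene (5.333–2.58), Pleistocene (2.58–0.0117).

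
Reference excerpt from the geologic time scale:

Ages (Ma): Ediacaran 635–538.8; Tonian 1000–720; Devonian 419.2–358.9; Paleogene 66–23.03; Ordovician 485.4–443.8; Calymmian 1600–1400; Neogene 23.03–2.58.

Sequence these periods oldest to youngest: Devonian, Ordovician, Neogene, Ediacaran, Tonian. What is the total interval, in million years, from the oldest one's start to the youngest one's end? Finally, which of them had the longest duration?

From the excerpt: Devonian 419.2–358.9; Ordovician 485.4–443.8; Neogene 23.03–2.58; Ediacaran 635–538.8; Tonian 1000–720 (Ma).
Larger Ma is earlier, so the oldest is Tonian and the youngest is Neogene; oldest to youngest: Tonian, Ediacaran, Ordovician, Devonian, Neogene.
Oldest start 1000 minus youngest end 2.58 gives 997.42 Myr overall.
Individual lengths (start − end): Devonian 60.3; Ordovician 41.6; Tonian 280; Neogene 20.45; Ediacaran 96.2. The largest is Tonian at 280 Myr.

Tonian, Ediacaran, Ordovician, Devonian, Neogene; total span 997.42 Myr; longest is Tonian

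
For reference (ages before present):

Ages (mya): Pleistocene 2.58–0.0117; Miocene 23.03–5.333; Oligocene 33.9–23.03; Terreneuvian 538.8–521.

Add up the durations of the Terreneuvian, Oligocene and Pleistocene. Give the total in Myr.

31.2383 million years

Duration is start − end for each: (538.8 − 521) + (33.9 − 23.03) + (2.58 − 0.0117).
That is 17.8 + 10.87 + 2.5683, which totals 31.2383 million years.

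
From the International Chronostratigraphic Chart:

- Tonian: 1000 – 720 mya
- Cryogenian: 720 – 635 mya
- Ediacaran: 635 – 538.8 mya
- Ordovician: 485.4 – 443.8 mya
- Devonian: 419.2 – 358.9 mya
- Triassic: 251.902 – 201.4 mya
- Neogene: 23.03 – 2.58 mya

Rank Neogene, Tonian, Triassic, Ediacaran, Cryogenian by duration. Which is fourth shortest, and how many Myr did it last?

Ediacaran, 96.2 million years

Start − end for each: Neogene 23.03 − 2.58 = 20.45; Tonian 1000 − 720 = 280; Triassic 251.902 − 201.4 = 50.502; Ediacaran 635 − 538.8 = 96.2; Cryogenian 720 − 635 = 85.
Ranking these from shortest: Neogene < Triassic < Cryogenian < Ediacaran < Tonian.
Position 4 in that ranking is Ediacaran, which lasted 96.2 Myr.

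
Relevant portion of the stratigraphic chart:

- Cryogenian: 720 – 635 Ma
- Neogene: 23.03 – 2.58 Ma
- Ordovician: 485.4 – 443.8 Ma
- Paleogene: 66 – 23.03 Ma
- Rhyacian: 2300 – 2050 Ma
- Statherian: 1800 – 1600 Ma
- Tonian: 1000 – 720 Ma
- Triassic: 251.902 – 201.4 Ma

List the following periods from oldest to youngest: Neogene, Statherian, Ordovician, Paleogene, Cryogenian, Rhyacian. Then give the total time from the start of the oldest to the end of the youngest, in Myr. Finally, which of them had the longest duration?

Rhyacian → Statherian → Cryogenian → Ordovician → Paleogene → Neogene; total span 2297.42 Myr; longest is Rhyacian

From the excerpt: Neogene 23.03–2.58; Statherian 1800–1600; Ordovician 485.4–443.8; Paleogene 66–23.03; Cryogenian 720–635; Rhyacian 2300–2050 (Ma).
Larger Ma is earlier, so the oldest is Rhyacian and the youngest is Neogene; oldest to youngest: Rhyacian, Statherian, Cryogenian, Ordovician, Paleogene, Neogene.
Oldest start 2300 minus youngest end 2.58 gives 2297.42 Myr overall.
Individual lengths (start − end): Neogene 20.45; Cryogenian 85; Paleogene 42.97; Statherian 200; Ordovician 41.6; Rhyacian 250. The largest is Rhyacian at 250 Myr.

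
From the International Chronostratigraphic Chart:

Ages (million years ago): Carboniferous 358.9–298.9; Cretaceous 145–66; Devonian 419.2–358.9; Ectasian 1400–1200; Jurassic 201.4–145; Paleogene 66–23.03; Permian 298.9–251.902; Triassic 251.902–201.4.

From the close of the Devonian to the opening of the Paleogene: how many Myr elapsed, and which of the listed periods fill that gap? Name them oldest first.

292.9 million years; Carboniferous, Permian, Triassic, Jurassic, Cretaceous

The Devonian closes at 358.9 Ma and the Paleogene opens at 66 Ma, so the interval is 358.9 − 66 = 292.9 Myr.
A period fits inside if it starts at or after 358.9 Ma and ends at or before 66 Ma; oldest first that gives Carboniferous, Permian, Triassic, Jurassic, Cretaceous.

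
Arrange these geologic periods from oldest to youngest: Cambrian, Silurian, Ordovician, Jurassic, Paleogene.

Cambrian, Ordovician, Silurian, Jurassic, Paleogene

Group by era (each group listed oldest first) — Paleozoic: Cambrian, Ordovician, Silurian; Mesozoic: Jurassic; Cenozoic: Paleogene. The eras run Paleozoic → Mesozoic → Cenozoic. Concatenating the groups in that era order gives oldest to youngest directly.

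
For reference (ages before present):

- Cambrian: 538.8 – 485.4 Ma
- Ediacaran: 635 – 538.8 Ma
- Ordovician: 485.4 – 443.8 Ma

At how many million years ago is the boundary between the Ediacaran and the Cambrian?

The Ediacaran ends and the Cambrian begins at 538.8 Ma.

538.8 Ma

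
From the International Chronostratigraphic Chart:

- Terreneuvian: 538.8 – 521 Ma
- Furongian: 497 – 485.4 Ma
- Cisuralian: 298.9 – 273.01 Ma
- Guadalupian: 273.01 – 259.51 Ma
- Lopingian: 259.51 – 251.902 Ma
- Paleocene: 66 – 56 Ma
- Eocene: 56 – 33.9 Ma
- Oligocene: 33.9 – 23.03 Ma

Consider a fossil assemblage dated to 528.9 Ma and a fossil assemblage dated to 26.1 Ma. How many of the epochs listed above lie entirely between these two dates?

6

528.9 Ma sits inside the Terreneuvian (538.8–521) and 26.1 Ma inside the Oligocene (33.9–23.03); neither of those is wholly between the two dates.
The listed epochs lying completely between them are Furongian, Cisuralian, Guadalupian, Lopingian, Paleocene, Eocene — 6 in all.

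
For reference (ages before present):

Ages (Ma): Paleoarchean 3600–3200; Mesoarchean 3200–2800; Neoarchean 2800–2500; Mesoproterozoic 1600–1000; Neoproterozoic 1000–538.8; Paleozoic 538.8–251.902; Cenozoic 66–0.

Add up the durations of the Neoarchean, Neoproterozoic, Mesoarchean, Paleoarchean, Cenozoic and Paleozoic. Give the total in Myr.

1914.098 million years

Each duration: Neoarchean = 300; Neoproterozoic = 461.2; Mesoarchean = 400; Paleoarchean = 400; Cenozoic = 66; Paleozoic = 286.898.
Sum: 300 + 461.2 + 400 + 400 + 66 + 286.898 = 1914.098 Myr.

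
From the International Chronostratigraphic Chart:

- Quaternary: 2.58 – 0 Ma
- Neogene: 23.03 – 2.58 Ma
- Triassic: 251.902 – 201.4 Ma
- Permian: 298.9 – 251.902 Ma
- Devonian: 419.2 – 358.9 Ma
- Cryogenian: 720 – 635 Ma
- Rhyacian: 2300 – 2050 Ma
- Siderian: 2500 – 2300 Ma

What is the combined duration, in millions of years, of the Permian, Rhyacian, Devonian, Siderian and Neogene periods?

Duration is start − end for each: (298.9 − 251.902) + (2300 − 2050) + (419.2 − 358.9) + (2500 − 2300) + (23.03 − 2.58).
That is 46.998 + 250 + 60.3 + 200 + 20.45, which totals 577.748 million years.

577.748 million years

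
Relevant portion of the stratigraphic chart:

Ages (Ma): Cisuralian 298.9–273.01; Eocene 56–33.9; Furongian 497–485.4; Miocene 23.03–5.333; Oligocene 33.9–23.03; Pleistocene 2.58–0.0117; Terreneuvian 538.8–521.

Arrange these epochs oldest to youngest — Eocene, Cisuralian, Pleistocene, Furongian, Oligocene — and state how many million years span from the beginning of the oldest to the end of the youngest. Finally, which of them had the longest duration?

Furongian, Cisuralian, Eocene, Oligocene, Pleistocene; total span 496.9883 Myr; longest is Cisuralian

From the excerpt: Eocene 56–33.9; Cisuralian 298.9–273.01; Pleistocene 2.58–0.0117; Furongian 497–485.4; Oligocene 33.9–23.03 (Ma).
Larger Ma is earlier, so the oldest is Furongian and the youngest is Pleistocene; oldest to youngest: Furongian, Cisuralian, Eocene, Oligocene, Pleistocene.
Oldest start 497 minus youngest end 0.0117 gives 496.9883 Myr overall.
Individual lengths (start − end): Pleistocene 2.5683; Eocene 22.1; Oligocene 10.87; Furongian 11.6; Cisuralian 25.89. The largest is Cisuralian at 25.89 Myr.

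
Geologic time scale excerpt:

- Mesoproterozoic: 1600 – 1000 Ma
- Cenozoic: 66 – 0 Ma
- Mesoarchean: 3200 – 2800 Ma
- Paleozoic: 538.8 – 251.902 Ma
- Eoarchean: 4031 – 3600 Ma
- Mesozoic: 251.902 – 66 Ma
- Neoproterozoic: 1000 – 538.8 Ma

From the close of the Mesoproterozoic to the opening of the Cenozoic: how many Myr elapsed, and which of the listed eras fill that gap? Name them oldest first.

934 million years; Neoproterozoic, Paleozoic, Mesozoic

The Mesoproterozoic closes at 1000 Ma and the Cenozoic opens at 66 Ma, so the interval is 1000 − 66 = 934 Myr.
An era fits inside if it starts at or after 1000 Ma and ends at or before 66 Ma; oldest first that gives Neoproterozoic, Paleozoic, Mesozoic.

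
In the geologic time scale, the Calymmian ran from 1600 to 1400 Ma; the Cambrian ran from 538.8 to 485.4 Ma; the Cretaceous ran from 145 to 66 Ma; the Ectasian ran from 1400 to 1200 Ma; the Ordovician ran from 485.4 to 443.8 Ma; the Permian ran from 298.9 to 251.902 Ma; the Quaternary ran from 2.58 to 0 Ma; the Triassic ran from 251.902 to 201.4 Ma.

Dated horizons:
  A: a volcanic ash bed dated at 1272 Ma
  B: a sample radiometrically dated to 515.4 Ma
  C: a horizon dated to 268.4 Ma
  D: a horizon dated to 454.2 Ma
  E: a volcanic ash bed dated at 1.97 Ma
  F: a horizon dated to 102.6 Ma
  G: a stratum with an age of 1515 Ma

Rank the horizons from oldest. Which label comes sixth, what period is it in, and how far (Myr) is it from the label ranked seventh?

Sorted oldest-first by Ma: G (1515), A (1272), B (515.4), D (454.2), C (268.4), F (102.6), E (1.97).
The sixth oldest is F at 102.6 Ma, which lies in 145–66 Ma: the Cretaceous.
The seventh oldest is E at 1.97 Ma; separation = |102.6 − 1.97| = 100.63 Myr.

F, in the Cretaceous; 100.63 million years to E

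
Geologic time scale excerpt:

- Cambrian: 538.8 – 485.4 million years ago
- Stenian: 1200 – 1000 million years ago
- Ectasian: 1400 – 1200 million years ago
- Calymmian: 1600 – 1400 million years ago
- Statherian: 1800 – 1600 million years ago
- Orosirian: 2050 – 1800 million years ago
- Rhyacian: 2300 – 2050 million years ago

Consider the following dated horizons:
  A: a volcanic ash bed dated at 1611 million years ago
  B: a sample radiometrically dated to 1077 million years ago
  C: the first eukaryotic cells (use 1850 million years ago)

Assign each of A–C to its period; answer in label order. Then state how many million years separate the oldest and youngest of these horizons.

A — Statherian; B — Stenian; C — Orosirian; span 773 million years

Match each age against the start–end ranges in the excerpt: A = 1611 Ma → Statherian (1800–1600); B = 1077 Ma → Stenian (1200–1000); C = 1850 Ma → Orosirian (2050–1800).
The largest age is 1850 Ma and the smallest is 1077 Ma; their difference is 773 Myr.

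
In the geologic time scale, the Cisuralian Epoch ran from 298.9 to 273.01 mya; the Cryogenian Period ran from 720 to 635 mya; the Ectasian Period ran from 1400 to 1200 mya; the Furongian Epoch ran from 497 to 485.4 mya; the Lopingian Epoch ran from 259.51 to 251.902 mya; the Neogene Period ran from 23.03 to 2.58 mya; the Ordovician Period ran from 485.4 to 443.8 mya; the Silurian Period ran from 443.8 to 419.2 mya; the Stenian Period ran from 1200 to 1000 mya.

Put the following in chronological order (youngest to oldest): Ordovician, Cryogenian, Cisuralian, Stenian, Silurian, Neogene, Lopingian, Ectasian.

Sorting by start age (ascending Ma, since larger Ma = older): Neogene start 23.03, Lopingian start 259.51, Cisuralian start 298.9, Silurian start 443.8, Ordovician start 485.4, Cryogenian start 720, Stenian start 1200, Ectasian start 1400.

Neogene, Lopingian, Cisuralian, Silurian, Ordovician, Cryogenian, Stenian, Ectasian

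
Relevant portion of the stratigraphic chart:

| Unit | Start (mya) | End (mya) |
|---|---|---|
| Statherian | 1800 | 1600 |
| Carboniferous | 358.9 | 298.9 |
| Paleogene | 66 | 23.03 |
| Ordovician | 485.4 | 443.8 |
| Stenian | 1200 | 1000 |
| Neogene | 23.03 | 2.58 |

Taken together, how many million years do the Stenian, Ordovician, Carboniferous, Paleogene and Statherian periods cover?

Duration is start − end for each: (1200 − 1000) + (485.4 − 443.8) + (358.9 − 298.9) + (66 − 23.03) + (1800 − 1600).
That is 200 + 41.6 + 60 + 42.97 + 200, which totals 544.57 million years.

544.57 million years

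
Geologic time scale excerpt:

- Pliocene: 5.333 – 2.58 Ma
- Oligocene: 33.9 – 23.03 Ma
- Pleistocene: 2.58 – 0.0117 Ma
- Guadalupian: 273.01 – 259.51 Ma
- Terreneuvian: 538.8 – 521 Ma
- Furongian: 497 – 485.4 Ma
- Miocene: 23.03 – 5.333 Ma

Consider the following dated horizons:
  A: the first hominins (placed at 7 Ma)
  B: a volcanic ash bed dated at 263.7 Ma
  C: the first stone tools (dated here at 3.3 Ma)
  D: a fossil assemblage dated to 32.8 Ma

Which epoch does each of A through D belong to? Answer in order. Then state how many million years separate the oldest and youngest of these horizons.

A — Miocene; B — Guadalupian; C — Pliocene; D — Oligocene; span 260.4 million years

Match each age against the start–end ranges in the excerpt: A = 7 Ma → Miocene (23.03–5.333); B = 263.7 Ma → Guadalupian (273.01–259.51); C = 3.3 Ma → Pliocene (5.333–2.58); D = 32.8 Ma → Oligocene (33.9–23.03).
The largest age is 263.7 Ma and the smallest is 3.3 Ma; their difference is 260.4 Myr.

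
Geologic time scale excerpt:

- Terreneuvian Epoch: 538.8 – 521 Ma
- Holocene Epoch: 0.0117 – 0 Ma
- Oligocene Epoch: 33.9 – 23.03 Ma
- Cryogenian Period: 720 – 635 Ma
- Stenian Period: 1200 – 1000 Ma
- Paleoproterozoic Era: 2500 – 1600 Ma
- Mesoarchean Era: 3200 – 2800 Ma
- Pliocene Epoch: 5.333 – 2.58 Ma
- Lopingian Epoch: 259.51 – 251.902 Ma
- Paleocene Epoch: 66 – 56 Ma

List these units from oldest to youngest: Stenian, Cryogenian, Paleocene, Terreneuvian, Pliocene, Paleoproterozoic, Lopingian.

Paleoproterozoic, Stenian, Cryogenian, Terreneuvian, Lopingian, Paleocene, Pliocene

Read off each span (Ma): Stenian 1200–1000; Cryogenian 720–635; Paleocene 66–56; Terreneuvian 538.8–521; Pliocene 5.333–2.58; Paleoproterozoic 2500–1600; Lopingian 259.51–251.902.
Larger Ma is older, so oldest→youngest is Paleoproterozoic, Stenian, Cryogenian, Terreneuvian, Lopingian, Paleocene, Pliocene.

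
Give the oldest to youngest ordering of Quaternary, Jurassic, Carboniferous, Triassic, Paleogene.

Carboniferous, Triassic, Jurassic, Paleogene, Quaternary

Group by era (each group listed oldest first) — Paleozoic: Carboniferous; Mesozoic: Triassic, Jurassic; Cenozoic: Paleogene, Quaternary. The eras run Paleozoic → Mesozoic → Cenozoic. Concatenating the groups in that era order gives oldest to youngest directly.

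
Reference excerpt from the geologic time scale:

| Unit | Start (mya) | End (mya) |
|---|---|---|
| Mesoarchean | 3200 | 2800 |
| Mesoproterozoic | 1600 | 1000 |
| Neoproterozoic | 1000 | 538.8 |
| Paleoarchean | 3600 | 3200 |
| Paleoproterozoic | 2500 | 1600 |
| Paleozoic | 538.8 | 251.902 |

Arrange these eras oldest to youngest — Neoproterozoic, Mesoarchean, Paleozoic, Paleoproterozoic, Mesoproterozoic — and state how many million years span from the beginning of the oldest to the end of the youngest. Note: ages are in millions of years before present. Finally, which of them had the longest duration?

Mesoarchean, Paleoproterozoic, Mesoproterozoic, Neoproterozoic, Paleozoic; total span 2948.098 Myr; longest is Paleoproterozoic

Start ages (Ma): Mesoarchean 3200, Paleoproterozoic 2500, Mesoproterozoic 1600, Neoproterozoic 1000, Paleozoic 538.8.
Ordered oldest to youngest: Mesoarchean, Paleoproterozoic, Mesoproterozoic, Neoproterozoic, Paleozoic.
Span = 3200 − 251.902 = 2948.098 Myr.
Durations: Mesoarchean 400, Neoproterozoic 461.2, Paleoproterozoic 900, Paleozoic 286.898, Mesoproterozoic 600 → longest is Paleoproterozoic (900 Myr).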